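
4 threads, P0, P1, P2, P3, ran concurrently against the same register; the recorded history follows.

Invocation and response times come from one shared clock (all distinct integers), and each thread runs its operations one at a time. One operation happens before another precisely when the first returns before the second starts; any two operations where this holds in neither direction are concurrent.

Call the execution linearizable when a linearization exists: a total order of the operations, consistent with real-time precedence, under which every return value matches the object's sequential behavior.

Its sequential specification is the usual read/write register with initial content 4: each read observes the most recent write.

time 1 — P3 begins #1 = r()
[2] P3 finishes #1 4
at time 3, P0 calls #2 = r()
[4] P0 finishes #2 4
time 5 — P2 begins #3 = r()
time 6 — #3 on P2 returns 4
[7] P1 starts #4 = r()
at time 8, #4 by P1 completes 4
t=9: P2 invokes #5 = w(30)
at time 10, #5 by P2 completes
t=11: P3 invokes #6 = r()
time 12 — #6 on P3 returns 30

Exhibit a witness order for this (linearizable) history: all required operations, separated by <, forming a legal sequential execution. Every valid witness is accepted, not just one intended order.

1. #1 r() → 4, leaving value 4
2. #2 r() → 4, leaving value 4
3. #3 r() → 4, leaving value 4
4. #4 r() → 4, leaving value 4
5. #5 w(30), leaving value 30
6. #6 r() → 30, leaving value 30

#1 < #2 < #3 < #4 < #5 < #6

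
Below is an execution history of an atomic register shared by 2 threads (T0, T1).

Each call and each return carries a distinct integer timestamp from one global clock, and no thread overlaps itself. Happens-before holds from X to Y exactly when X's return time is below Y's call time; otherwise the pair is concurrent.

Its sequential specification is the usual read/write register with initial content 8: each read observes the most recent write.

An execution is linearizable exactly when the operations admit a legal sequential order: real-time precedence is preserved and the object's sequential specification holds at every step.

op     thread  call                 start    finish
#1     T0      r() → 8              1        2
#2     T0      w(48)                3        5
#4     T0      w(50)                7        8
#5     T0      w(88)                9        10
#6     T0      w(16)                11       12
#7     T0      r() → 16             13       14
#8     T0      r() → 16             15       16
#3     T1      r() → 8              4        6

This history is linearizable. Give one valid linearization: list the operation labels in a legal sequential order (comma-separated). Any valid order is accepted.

step 1: #1 r() → 8 — value 8
step 2: #3 r() → 8 — value 8
step 3: #2 w(48) — value 48
step 4: #4 w(50) — value 50
step 5: #5 w(88) — value 88
step 6: #6 w(16) — value 16
step 7: #7 r() → 16 — value 16
step 8: #8 r() → 16 — value 16

#1, #3, #2, #4, #5, #6, #7, #8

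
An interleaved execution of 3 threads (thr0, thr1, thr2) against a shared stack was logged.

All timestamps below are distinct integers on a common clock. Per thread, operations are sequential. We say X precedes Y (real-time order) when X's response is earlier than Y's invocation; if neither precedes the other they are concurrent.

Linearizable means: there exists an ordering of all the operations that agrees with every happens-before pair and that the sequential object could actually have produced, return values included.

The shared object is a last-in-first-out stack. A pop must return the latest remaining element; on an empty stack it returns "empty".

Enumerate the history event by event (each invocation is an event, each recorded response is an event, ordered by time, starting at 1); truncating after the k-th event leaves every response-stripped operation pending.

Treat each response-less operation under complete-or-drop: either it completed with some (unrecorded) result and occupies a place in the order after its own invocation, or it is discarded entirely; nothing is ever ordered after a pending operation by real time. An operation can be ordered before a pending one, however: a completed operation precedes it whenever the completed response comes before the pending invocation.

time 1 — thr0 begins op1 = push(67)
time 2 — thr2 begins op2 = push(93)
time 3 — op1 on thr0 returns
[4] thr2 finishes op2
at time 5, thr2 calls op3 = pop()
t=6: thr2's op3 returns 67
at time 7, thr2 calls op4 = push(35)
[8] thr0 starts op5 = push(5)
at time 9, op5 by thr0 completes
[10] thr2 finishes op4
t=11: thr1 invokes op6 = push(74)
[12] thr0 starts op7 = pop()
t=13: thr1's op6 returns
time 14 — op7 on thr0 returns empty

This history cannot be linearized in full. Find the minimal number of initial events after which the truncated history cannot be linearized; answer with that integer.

14

events 1..13 are linearizable, e.g. via op2, op1, op3, op4, op5, op6:
1. op2 push(93), leaving stack <93>
2. op1 push(67), leaving stack <93,67>
3. op3 pop() → 67, leaving stack <93>
4. op4 push(35), leaving stack <93,35>
5. op5 push(5), leaving stack <93,35,5>
6. op6 push(74), leaving stack <93,35,5,74>
event 14 — op7's response, time 14 — after it, nothing linearizes
take op1, op2, op3, op4, op5, op6, op7: step 3 already fails, because op3 pop() → 67 cannot occur there
take op1, op2, op3, op4, op5, op7, op6: step 3 already fails, because op3 pop() → 67 cannot occur there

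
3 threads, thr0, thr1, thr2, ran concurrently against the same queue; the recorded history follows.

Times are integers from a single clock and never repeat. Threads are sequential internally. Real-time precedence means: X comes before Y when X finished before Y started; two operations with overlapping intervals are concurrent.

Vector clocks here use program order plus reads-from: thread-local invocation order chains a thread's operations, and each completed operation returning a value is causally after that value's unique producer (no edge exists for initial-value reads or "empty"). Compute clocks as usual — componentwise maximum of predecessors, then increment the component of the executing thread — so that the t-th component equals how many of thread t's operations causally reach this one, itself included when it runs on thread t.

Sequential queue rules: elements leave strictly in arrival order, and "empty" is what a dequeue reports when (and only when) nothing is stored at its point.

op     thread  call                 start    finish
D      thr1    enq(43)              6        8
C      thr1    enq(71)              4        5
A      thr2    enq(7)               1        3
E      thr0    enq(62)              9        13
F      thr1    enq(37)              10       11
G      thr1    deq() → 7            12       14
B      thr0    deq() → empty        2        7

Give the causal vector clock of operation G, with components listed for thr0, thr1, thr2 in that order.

(0, 4, 1)

VC(A, invoked at 1): no causal predecessors; +1 on thr2 → (0, 0, 1)
VC(C, invoked at 4): no causal predecessors; +1 on thr1 → (0, 1, 0)
VC(B, invoked at 2): no causal predecessors; +1 on thr0 → (1, 0, 0)
D (invocation 6): componentwise max over VC(C)=(0, 1, 0), +1 at thr1, giving (0, 2, 0)
E (invocation 9): componentwise max over VC(B)=(1, 0, 0), +1 at thr0, giving (2, 0, 0)
F (invocation 10): componentwise max over VC(D)=(0, 2, 0), +1 at thr1, giving (0, 3, 0)
G (invocation 12): componentwise max over VC(A)=(0, 0, 1), VC(F)=(0, 3, 0), +1 at thr1, giving (0, 4, 1)
target: VC(G) = (0, 4, 1)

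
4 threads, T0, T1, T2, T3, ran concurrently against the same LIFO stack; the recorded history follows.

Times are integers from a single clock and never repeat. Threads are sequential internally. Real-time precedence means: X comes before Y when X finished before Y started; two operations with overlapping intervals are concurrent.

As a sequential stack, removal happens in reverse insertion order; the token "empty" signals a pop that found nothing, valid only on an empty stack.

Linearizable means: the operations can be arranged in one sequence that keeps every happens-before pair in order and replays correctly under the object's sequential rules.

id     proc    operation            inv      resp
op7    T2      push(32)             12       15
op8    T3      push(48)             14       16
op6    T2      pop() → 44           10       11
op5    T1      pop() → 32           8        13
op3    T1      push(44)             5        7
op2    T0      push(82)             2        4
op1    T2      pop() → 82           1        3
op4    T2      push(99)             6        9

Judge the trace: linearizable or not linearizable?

witness order: op2, op1, op4, op3, op6, op7, op5, op8
step 1: op2 push(82) — stack <82>
step 2: op1 pop() → 82 — stack <>
step 3: op4 push(99) — stack <99>
step 4: op3 push(44) — stack <99,44>
step 5: op6 pop() → 44 — stack <99>
step 6: op7 push(32) — stack <99,32>
step 7: op5 pop() → 32 — stack <99>
step 8: op8 push(48) — stack <99,48>

linearizable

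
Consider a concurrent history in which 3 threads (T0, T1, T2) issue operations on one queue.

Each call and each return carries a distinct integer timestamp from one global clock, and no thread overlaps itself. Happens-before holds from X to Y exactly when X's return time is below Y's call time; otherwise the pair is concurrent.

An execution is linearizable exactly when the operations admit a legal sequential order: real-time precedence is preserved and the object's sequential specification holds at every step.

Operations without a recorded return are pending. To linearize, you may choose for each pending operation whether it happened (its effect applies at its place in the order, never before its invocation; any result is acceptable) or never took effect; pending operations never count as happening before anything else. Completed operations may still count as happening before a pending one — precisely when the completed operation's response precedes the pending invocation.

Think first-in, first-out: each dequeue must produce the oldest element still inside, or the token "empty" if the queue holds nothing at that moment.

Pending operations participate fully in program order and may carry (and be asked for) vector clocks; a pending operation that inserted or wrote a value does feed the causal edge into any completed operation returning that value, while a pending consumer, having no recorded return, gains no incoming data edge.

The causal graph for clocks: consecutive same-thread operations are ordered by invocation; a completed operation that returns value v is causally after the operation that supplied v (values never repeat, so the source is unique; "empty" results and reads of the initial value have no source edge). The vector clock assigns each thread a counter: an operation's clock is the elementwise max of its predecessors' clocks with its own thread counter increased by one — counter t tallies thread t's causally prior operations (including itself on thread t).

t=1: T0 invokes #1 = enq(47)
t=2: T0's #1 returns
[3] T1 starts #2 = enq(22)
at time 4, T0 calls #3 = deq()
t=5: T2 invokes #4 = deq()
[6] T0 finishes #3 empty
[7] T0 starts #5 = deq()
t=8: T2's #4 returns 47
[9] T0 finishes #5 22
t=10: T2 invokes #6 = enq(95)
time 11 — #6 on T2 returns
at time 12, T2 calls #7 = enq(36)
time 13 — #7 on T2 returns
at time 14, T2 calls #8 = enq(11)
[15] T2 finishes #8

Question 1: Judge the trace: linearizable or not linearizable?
witness order: #1, #4, #3, #2, #5, #6, #7, #8
1. #1 enq(47), leaving queue <47>
2. #4 deq() → 47, leaving queue <>
3. #3 deq() → empty, leaving queue <>
4. #2 enq(22) (pending, included), leaving queue <22>
5. #5 deq() → 22, leaving queue <>
6. #6 enq(95), leaving queue <95>
7. #7 enq(36), leaving queue <95,36>
8. #8 enq(11), leaving queue <95,36,11>

linearizable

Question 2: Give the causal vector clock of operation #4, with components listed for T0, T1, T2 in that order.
#2 (invocation 3): nothing precedes it; T1's component alone gives (0, 1, 0)
#1 (invocation 1): nothing precedes it; T0's component alone gives (1, 0, 0)
#4 (invocation 5): componentwise max over VC(#1)=(1, 0, 0), +1 at T2, giving (1, 0, 1)
#3 (invocation 4): componentwise max over VC(#1)=(1, 0, 0), +1 at T0, giving (2, 0, 0)
#6 (invocation 10): componentwise max over VC(#4)=(1, 0, 1), +1 at T2, giving (1, 0, 2)
#7 (invocation 12): componentwise max over VC(#6)=(1, 0, 2), +1 at T2, giving (1, 0, 3)
#5 (invocation 7): componentwise max over VC(#2)=(0, 1, 0), VC(#3)=(2, 0, 0), +1 at T0, giving (3, 1, 0)
#8 (invocation 14): componentwise max over VC(#7)=(1, 0, 3), +1 at T2, giving (1, 0, 4)
target: VC(#4) = (1, 0, 1)

(1, 0, 1)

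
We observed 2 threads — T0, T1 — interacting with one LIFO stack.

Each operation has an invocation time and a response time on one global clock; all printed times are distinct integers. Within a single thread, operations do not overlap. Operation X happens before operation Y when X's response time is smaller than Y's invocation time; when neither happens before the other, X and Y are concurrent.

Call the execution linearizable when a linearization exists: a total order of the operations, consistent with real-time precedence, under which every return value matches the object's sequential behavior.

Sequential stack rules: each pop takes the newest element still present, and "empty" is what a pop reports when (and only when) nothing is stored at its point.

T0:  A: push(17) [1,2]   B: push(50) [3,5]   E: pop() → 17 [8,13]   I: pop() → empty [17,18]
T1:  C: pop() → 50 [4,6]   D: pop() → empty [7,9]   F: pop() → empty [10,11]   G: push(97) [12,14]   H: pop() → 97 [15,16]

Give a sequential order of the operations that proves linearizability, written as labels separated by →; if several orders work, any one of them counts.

A → B → C → E → D → F → G → H → I

after step 1 (A push(17)): stack <17>
after step 2 (B push(50)): stack <17,50>
after step 3 (C pop() → 50): stack <17>
after step 4 (E pop() → 17): stack <>
after step 5 (D pop() → empty): stack <>
after step 6 (F pop() → empty): stack <>
after step 7 (G push(97)): stack <97>
after step 8 (H pop() → 97): stack <>
after step 9 (I pop() → empty): stack <>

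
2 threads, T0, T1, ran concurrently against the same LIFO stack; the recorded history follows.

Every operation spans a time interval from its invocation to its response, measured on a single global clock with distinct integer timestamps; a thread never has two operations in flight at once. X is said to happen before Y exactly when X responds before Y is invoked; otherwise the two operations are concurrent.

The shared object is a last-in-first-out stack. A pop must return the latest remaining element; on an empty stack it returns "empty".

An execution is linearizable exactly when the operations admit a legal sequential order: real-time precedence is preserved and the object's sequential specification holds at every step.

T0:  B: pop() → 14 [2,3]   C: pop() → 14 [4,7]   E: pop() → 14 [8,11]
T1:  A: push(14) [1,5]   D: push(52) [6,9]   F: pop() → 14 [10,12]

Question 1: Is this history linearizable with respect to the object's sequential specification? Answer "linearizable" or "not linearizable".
the violation lands at event 7, C's response at time 7: events 1..6 linearize, events 1..7 do not
3 orders of the 3 completed LIFO stack ops respect real time; none is legal
every completion of the 1 pending operation (D) was checked; none linearizes
one such order, A, B, C (pending dropped), breaks at step 3 where C pop() → 14 is illegal
one such order, B, A, C (pending dropped), breaks at step 1 where B pop() → 14 is illegal

not linearizable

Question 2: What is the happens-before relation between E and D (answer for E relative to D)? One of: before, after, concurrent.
E spans [8,11], D spans [6,9]
the intervals overlap in both directions

concurrent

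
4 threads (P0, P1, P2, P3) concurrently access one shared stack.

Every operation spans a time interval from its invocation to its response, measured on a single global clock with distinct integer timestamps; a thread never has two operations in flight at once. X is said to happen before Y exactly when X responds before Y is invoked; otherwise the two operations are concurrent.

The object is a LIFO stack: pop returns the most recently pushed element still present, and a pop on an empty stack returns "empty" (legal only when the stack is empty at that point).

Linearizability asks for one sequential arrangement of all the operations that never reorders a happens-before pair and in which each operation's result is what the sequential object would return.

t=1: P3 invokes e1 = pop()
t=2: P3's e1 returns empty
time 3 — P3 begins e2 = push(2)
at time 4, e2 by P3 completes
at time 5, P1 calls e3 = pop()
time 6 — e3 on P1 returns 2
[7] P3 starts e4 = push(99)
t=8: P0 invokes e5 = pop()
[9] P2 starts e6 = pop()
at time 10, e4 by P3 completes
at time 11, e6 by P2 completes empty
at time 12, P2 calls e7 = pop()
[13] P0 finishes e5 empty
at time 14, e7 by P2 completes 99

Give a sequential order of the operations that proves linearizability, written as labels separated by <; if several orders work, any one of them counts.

e1 < e2 < e3 < e5 < e6 < e4 < e7

step 1: e1 pop() → empty — stack <>
step 2: e2 push(2) — stack <2>
step 3: e3 pop() → 2 — stack <>
step 4: e5 pop() → empty — stack <>
step 5: e6 pop() → empty — stack <>
step 6: e4 push(99) — stack <99>
step 7: e7 pop() → 99 — stack <>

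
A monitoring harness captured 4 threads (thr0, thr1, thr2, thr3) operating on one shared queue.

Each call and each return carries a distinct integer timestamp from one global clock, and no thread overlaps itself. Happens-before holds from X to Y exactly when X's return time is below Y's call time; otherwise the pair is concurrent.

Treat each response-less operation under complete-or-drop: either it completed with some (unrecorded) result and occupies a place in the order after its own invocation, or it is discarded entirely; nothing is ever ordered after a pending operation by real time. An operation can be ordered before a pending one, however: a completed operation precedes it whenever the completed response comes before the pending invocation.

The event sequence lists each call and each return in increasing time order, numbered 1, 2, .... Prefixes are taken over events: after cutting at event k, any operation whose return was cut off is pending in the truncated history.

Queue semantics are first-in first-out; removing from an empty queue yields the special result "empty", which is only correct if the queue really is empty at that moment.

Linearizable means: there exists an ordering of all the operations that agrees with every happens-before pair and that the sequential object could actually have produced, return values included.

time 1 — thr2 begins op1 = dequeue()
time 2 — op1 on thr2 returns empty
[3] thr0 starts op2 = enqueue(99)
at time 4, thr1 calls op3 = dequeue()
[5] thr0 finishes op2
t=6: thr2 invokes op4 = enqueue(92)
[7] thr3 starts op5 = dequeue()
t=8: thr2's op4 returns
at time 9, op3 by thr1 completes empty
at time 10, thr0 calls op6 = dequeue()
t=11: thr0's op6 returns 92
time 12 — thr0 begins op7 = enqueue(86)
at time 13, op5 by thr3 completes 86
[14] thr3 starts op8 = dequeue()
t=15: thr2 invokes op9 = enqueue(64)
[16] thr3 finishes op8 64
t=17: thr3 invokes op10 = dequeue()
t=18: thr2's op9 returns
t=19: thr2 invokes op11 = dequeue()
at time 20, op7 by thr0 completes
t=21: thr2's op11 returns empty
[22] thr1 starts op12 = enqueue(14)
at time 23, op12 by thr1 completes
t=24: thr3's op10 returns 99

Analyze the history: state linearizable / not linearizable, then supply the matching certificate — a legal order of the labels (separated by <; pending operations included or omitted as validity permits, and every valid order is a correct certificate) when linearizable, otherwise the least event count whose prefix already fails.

not linearizable — minimal violating prefix: 13 events

the violation lands at event 13, op5's response at time 13: events 1..12 linearize, events 1..13 do not
no legal order exists: 11 real-time-consistent candidates over 6 completed queue operations, all rejected
including or dropping the 1 pending operation (op7) in any combination fails
for example op1, op2, op3, op4, op5, op6 (pending dropped) fails at step 3: op3 dequeue() → empty is not legal there
for example op1, op2, op3, op4, op6, op5 (pending dropped) fails at step 3: op3 dequeue() → empty is not legal there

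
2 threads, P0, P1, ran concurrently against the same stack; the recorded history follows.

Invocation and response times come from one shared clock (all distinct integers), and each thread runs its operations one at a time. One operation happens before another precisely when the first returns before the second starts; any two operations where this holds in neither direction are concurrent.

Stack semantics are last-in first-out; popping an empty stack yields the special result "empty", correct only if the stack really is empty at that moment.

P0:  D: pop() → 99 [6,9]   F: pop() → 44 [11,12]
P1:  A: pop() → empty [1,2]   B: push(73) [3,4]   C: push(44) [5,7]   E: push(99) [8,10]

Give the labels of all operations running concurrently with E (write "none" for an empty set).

D

concurrent with E ([8,10]): every op whose interval crosses 8..10
A [1,2]: before
B [3,4]: before
C [5,7]: before
D [6,9]: concurrent
F [11,12]: after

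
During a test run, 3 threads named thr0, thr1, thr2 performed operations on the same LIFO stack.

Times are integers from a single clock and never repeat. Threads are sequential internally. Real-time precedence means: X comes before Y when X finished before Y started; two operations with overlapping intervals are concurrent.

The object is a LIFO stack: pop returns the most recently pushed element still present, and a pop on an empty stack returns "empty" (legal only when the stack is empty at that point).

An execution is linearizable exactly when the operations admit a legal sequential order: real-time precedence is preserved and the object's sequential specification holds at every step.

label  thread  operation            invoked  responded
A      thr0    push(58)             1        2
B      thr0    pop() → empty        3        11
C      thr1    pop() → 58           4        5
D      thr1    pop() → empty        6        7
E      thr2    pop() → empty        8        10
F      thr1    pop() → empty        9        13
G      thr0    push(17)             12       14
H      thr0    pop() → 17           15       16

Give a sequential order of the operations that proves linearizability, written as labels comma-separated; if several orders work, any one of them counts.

A, C, B, D, E, F, G, H

step 1: A push(58) — stack <58>
step 2: C pop() → 58 — stack <>
step 3: B pop() → empty — stack <>
step 4: D pop() → empty — stack <>
step 5: E pop() → empty — stack <>
step 6: F pop() → empty — stack <>
step 7: G push(17) — stack <17>
step 8: H pop() → 17 — stack <>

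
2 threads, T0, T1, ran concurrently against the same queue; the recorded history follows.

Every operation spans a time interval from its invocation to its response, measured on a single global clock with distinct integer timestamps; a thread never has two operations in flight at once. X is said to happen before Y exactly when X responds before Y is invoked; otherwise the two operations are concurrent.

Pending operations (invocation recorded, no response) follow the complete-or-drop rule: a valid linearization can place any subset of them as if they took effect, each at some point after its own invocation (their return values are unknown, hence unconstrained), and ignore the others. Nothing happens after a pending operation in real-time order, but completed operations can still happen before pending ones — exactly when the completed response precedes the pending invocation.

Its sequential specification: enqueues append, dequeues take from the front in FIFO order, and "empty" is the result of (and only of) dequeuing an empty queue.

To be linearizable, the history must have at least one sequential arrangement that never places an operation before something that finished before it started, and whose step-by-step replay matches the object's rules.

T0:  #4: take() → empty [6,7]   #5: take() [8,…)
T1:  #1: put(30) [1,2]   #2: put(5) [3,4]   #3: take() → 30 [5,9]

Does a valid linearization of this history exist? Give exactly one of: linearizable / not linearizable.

not linearizable

prefix check: 1..6 passes, 1..7 fails once #4's time-7 response joins
the completed operations (3 total) allow one real-time order; the queue replay rejects it
no escape via the 1 pending operation (#3): every completion choice fails
one such order, #1, #2, #4 (pending dropped), breaks at step 3 where #4 take() → empty is illegal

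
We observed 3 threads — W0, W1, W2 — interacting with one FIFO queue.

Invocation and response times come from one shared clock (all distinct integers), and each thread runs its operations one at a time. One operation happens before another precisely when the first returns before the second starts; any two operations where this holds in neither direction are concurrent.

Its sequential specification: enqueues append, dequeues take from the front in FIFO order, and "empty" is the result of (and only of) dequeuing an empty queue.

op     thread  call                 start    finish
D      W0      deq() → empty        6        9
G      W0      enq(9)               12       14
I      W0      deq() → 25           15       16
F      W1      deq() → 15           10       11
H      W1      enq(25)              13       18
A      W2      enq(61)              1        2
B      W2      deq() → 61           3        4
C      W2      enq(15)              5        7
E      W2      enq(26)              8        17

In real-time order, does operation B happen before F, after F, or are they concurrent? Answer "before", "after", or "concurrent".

B spans [3,4], F spans [10,11]
resp(B)=4 < inv(F)=10

before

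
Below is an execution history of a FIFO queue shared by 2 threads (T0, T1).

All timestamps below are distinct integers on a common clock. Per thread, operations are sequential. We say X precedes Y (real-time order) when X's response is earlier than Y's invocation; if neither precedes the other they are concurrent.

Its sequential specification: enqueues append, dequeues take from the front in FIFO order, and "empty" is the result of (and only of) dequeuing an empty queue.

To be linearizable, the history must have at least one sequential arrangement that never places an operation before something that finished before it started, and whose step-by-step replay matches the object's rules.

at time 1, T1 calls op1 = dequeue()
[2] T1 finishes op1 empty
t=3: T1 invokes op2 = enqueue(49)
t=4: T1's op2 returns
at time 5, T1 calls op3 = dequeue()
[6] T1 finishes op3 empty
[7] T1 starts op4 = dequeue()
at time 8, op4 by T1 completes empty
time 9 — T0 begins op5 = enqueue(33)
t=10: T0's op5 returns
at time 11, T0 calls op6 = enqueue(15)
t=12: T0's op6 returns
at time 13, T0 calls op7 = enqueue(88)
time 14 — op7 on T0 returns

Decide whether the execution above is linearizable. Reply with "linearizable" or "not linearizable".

not linearizable

through event 5 a valid linearization exists; event 6 (op3 responding at time 6) ends that
a single order respects real time; the 3 completed FIFO queue operations fail replay along it
for example op1, op2, op3 fails at step 3: op3 dequeue() → empty is not legal there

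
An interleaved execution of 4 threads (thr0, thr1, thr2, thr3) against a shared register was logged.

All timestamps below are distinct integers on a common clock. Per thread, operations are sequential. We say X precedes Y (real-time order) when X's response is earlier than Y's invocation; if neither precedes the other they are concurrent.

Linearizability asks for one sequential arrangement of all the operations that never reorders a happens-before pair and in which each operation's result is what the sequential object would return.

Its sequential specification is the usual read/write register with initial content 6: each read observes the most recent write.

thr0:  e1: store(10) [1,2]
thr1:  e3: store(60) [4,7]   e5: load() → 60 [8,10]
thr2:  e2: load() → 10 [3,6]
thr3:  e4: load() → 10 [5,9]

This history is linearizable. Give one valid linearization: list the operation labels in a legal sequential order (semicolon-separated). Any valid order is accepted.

e1; e2; e4; e3; e5

step 1: e1 store(10) — value 10
step 2: e2 load() → 10 — value 10
step 3: e4 load() → 10 — value 10
step 4: e3 store(60) — value 60
step 5: e5 load() → 60 — value 60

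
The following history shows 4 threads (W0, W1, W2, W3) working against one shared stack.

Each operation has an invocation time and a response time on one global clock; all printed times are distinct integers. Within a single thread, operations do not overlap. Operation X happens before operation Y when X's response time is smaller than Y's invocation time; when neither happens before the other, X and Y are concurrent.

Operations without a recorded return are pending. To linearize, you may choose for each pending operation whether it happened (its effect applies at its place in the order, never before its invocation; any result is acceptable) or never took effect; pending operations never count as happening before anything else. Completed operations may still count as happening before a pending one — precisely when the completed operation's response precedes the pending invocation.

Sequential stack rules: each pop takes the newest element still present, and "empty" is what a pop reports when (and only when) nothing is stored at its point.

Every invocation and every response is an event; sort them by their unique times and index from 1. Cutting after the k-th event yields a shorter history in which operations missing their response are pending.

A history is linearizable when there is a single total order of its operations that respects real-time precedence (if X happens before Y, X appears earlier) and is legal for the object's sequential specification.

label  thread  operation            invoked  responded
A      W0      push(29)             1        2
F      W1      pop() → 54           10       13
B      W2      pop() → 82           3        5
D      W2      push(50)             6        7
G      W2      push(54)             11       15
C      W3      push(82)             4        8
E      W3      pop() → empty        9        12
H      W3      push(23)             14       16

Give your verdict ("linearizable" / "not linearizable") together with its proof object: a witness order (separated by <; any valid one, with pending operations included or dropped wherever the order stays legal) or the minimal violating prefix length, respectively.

not linearizable — minimal violating prefix: 12 events

prefix check: 1..11 passes, 1..12 fails once E's time-12 response joins
no legal order exists: 3 real-time-consistent candidates over 5 completed stack operations, all rejected
no escape via the 2 pending operations (F, G): every completion choice fails
sample order A, B, C, D, E (pending dropped) stalls at step 2 — B pop() → 82 has no legal effect
sample order A, B, D, C, E (pending dropped) stalls at step 2 — B pop() → 82 has no legal effect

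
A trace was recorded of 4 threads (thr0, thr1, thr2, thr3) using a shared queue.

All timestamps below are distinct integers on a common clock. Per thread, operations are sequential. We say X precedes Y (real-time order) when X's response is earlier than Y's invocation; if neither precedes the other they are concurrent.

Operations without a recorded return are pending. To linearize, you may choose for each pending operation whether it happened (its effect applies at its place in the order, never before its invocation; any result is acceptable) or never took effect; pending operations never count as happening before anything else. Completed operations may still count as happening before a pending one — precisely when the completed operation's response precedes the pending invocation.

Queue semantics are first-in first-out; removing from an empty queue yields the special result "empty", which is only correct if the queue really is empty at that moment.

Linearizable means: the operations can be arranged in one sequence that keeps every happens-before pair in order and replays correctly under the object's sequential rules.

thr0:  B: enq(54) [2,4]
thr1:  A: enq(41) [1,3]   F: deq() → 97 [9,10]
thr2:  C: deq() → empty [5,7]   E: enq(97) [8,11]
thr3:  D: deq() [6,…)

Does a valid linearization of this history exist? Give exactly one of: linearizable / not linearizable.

prefix check: 1..6 passes, 1..7 fails once C's time-7 response joins
2 orders of the 3 completed queue ops respect real time; none is legal
no completion choice of the 1 pending operation (D) rescues it — every subset was tried
for example A, B, C (pending dropped) fails at step 3: C deq() → empty is not legal there
for example B, A, C (pending dropped) fails at step 3: C deq() → empty is not legal there

not linearizable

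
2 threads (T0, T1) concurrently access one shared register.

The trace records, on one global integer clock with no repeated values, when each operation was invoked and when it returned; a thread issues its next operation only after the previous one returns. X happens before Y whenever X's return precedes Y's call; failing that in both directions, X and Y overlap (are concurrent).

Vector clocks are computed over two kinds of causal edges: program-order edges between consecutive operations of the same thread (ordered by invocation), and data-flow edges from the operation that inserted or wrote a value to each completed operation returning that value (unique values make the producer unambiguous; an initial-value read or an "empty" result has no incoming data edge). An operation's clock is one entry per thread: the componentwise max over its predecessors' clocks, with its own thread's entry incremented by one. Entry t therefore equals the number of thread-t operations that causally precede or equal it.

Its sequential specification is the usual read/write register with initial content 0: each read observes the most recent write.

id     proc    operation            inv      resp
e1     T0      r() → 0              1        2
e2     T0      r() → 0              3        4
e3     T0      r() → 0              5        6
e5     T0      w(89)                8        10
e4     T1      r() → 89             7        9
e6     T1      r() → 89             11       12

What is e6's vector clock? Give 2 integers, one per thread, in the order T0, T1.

no predecessors for e1 (invoked 1): T0 increments from zero → (1, 0)
e2 (invocation 3): componentwise max over VC(e1)=(1, 0), +1 at T0, giving (2, 0)
e3 (invocation 5): componentwise max over VC(e2)=(2, 0), +1 at T0, giving (3, 0)
e5 (invocation 8): componentwise max over VC(e3)=(3, 0), +1 at T0, giving (4, 0)
e4 (invocation 7): componentwise max over VC(e5)=(4, 0), +1 at T1, giving (4, 1)
e6 (invocation 11): componentwise max over VC(e4)=(4, 1), VC(e5)=(4, 0), +1 at T1, giving (4, 2)
target: VC(e6) = (4, 2)

(4, 2)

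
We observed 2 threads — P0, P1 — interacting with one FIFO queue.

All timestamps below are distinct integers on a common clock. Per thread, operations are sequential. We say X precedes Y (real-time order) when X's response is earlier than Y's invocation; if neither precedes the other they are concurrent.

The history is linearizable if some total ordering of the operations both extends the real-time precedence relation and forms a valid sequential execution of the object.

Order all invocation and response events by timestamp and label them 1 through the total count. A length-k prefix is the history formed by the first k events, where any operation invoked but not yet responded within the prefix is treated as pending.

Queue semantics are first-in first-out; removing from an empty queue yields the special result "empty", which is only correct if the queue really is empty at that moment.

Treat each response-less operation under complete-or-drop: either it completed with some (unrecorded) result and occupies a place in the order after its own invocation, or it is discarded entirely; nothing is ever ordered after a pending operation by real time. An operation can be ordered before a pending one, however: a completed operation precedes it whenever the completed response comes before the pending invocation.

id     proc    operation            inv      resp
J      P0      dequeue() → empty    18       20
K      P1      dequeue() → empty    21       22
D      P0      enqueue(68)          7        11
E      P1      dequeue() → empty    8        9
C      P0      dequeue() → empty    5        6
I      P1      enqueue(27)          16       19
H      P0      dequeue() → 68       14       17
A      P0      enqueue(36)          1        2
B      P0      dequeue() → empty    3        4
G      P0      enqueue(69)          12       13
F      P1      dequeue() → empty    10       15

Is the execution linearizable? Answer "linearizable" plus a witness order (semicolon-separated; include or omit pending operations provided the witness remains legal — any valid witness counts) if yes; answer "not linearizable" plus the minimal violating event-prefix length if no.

already the first 4 events (up to B's response at time 4) admit no linearization; the first 3 still do
one real-time candidate order over the 2 completed operations — the FIFO queue replay rejects it
one such order, A, B, breaks at step 2 where B dequeue() → empty is illegal

not linearizable — minimal violating prefix: 4 events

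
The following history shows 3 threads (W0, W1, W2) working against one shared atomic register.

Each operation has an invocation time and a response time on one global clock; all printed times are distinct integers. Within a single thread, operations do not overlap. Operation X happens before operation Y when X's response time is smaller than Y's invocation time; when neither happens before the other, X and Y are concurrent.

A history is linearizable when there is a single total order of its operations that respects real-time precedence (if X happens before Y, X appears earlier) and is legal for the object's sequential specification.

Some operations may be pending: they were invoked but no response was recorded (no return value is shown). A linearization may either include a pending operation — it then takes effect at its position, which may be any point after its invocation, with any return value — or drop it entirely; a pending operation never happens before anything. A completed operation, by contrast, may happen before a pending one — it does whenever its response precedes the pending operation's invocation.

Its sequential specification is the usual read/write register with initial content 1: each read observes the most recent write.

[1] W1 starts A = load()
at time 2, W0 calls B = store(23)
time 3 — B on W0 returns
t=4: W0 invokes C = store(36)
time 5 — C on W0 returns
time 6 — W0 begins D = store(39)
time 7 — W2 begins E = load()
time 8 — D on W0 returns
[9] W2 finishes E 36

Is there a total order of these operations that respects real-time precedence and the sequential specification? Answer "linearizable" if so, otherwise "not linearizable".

linearizable

a witness: A, B, C, E, D
1. A load() (pending, included), leaving value 1
2. B store(23), leaving value 23
3. C store(36), leaving value 36
4. E load() → 36, leaving value 36
5. D store(39), leaving value 39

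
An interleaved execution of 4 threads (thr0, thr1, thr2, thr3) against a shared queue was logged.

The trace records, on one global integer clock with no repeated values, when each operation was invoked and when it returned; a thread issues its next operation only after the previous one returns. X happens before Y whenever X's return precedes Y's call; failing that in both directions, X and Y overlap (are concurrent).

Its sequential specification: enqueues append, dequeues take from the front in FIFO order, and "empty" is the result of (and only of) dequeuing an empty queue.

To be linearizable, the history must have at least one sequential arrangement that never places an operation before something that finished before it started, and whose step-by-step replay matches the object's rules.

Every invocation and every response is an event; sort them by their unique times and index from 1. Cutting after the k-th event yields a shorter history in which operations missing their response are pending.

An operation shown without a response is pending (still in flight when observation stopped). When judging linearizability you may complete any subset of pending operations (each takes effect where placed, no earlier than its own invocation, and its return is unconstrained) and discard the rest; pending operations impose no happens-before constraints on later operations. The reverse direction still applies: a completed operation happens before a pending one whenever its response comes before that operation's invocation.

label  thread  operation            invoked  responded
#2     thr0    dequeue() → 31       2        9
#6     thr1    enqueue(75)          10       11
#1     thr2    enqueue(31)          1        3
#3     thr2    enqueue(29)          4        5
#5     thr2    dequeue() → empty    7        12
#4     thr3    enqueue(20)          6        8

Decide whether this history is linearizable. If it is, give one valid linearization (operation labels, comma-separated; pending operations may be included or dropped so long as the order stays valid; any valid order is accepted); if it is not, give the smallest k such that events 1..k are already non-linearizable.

prefix check: 1..11 passes, 1..12 fails once #5's time-12 response joins
all 14 real-time-respecting orders fail — 6 completed queue operations, no legal replay
e.g. #1, #2, #3, #4, #5, #6: illegal at step 5, since #5 dequeue() → empty cannot apply there
e.g. #1, #2, #3, #4, #6, #5: illegal at step 6, since #5 dequeue() → empty cannot apply there

not linearizable — minimal violating prefix: 12 events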